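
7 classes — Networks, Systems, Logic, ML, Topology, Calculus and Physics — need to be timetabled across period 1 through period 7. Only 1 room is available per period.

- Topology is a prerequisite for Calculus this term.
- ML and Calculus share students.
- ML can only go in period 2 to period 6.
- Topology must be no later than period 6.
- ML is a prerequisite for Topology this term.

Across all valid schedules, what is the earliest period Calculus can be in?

period 4

Precedence pushes Calculus to at least period 4.
Calculus at period 4 is achievable: Physics -> period 7; Calculus -> period 4; ML -> period 2; Topology -> period 3; Systems -> period 5; Networks -> period 1; Logic -> period 6.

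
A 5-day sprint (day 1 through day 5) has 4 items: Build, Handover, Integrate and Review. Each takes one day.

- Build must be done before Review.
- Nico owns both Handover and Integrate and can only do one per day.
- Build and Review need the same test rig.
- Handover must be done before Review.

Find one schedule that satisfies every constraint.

Handover=day 1, Review=day 2, Integrate=day 2, Build=day 1

Checking: Handover(day 1) before Review(day 2); Build(day 1) before Review(day 2); Handover(day 1) != Integrate(day 2); Build(day 1) != Review(day 2).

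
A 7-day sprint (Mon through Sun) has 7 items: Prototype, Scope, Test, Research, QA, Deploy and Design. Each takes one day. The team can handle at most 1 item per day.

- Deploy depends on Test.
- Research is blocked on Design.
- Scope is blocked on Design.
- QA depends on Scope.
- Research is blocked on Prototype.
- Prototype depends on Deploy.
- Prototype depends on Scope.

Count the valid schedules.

Splitting on Prototype: it can be Fri (12), Sat (10). Listing each branch's schedules as (Scope, Test, Research, QA, Deploy, Design):
Prototype=Fri: (Tue,Wed,Sat,Sun,Thu,Mon) (Tue,Wed,Sun,Sat,Thu,Mon) (Wed,Mon,Sat,Sun,Thu,Tue) (Wed,Mon,Sun,Sat,Thu,Tue) (Wed,Tue,Sat,Sun,Thu,Mon) (Wed,Tue,Sun,Sat,Thu,Mon) (Thu,Mon,Sat,Sun,Tue,Wed) (Thu,Mon,Sat,Sun,Wed,Tue) (Thu,Mon,Sun,Sat,Tue,Wed) (Thu,Mon,Sun,Sat,Wed,Tue) (Thu,Tue,Sat,Sun,Wed,Mon) (Thu,Tue,Sun,Sat,Wed,Mon) — 12.
Prototype=Sat: (Tue,Wed,Sun,Thu,Fri,Mon) (Tue,Wed,Sun,Fri,Thu,Mon) (Tue,Thu,Sun,Wed,Fri,Mon) (Wed,Mon,Sun,Thu,Fri,Tue) (Wed,Mon,Sun,Fri,Thu,Tue) (Wed,Tue,Sun,Thu,Fri,Mon) (Wed,Tue,Sun,Fri,Thu,Mon) (Thu,Mon,Sun,Fri,Tue,Wed) (Thu,Mon,Sun,Fri,Wed,Tue) (Thu,Tue,Sun,Fri,Wed,Mon) — 10.
Summing: 12 + 10 = 22.

22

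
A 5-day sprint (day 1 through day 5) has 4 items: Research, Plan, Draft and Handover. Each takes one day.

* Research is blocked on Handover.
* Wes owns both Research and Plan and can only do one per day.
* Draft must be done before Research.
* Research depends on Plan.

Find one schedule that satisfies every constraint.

Plan in day 1, Draft in day 1, Handover in day 1, Research in day 2

Checking: Draft(day 1) before Research(day 2); Handover(day 1) before Research(day 2); Plan(day 1) before Research(day 2); Research(day 2) != Plan(day 1).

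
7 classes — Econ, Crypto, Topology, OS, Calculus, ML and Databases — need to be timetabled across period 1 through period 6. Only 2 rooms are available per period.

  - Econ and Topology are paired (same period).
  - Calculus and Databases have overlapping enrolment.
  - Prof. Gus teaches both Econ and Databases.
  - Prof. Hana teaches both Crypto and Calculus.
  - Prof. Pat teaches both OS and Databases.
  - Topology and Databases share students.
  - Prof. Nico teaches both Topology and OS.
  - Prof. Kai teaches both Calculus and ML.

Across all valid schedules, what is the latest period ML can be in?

period 6

ML at period 6 is achievable: Econ in period 1, Crypto in period 2, Topology in period 1, Calculus in period 3, OS in period 2, ML in period 6, Databases in period 4.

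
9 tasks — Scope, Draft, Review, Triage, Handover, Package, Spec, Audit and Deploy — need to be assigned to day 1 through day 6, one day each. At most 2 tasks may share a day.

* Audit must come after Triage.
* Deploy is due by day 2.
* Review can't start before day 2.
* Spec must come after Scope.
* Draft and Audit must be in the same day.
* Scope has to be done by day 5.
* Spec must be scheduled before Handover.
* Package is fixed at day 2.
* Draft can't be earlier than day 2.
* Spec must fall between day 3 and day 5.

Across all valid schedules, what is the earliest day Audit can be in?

Precedence pushes Audit to at least day 2.
Audit at day 3 is achievable: Spec in day 4; Audit in day 3; Triage in day 2; Deploy in day 1; Review in day 4; Package in day 2; Draft in day 3; Scope in day 1; Handover in day 5.
Nothing earlier works — the capacity limit rule out every day before day 3.

day 3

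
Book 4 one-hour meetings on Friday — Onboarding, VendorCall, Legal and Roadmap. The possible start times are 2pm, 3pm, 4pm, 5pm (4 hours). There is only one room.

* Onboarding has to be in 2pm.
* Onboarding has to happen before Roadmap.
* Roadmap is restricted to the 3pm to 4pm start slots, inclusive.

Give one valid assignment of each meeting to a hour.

Legal -> 5pm; Roadmap -> 3pm; Onboarding -> 2pm; VendorCall -> 4pm

Checking: Onboarding(2pm) before Roadmap(3pm); Roadmap=3pm in [3pm,4pm]; Onboarding=2pm in [2pm,2pm]; max 1 per hour (cap 1).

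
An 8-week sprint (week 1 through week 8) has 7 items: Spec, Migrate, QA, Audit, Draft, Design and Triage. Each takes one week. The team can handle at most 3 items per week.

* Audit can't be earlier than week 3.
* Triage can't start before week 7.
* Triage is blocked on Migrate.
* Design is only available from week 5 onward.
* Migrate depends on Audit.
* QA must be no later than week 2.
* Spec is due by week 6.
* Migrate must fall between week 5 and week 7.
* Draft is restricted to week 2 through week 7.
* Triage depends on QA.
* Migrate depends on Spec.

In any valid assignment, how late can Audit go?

week 6

Audit is available from week 3; downstream work caps Audit at week 6.
Audit at week 6 is achievable: Migrate in week 7; Spec in week 1; Draft in week 2; QA in week 1; Design in week 5; Audit in week 6; Triage in week 8.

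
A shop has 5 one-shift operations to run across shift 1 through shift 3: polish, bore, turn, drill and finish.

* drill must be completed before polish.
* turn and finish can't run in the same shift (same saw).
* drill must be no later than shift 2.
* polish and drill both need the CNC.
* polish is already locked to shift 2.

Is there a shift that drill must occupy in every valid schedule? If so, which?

drill's window is shift 1–shift 2.
polish is fixed at shift 2, and drill can't share a shift with polish.
So drill must be shift 1.

shift 1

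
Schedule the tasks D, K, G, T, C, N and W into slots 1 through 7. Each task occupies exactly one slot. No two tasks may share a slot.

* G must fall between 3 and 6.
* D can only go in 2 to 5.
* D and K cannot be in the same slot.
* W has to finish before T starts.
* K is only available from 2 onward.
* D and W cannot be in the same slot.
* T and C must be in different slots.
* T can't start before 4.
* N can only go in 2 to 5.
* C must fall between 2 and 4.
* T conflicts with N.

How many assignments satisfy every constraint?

Splitting on D: it can be 2 (15), 3 (13), 4 (12), 5 (16). Listing each branch's schedules as (K, G, T, C, N, W):
D=2: (3,6,7,4,5,1) (4,6,7,3,5,1) (5,6,7,3,4,1) (5,6,7,4,3,1) (6,3,7,4,5,1) (6,4,7,3,5,1) (6,5,7,3,4,1) (6,5,7,4,3,1) (7,3,6,4,5,1) (7,4,6,3,5,1) (7,5,6,3,4,1) (7,5,6,4,3,1) (7,6,4,3,5,1) (7,6,5,3,4,1) (7,6,5,4,3,1) — 15.
D=3: (2,6,7,4,5,1) (4,6,7,2,5,1) (5,6,7,2,4,1) (5,6,7,4,2,1) (6,4,7,2,5,1) (6,5,7,2,4,1) (6,5,7,4,2,1) (7,4,6,2,5,1) (7,5,6,2,4,1) (7,5,6,4,2,1) (7,6,4,2,5,1) (7,6,5,2,4,1) (7,6,5,4,2,1) — 13.
D=4: (2,6,7,3,5,1) (3,6,7,2,5,1) (5,6,7,2,3,1) (5,6,7,3,2,1) (6,3,7,2,5,1) (6,5,7,2,3,1) (6,5,7,3,2,1) (7,3,6,2,5,1) (7,5,6,2,3,1) (7,5,6,3,2,1) (7,6,5,2,3,1) (7,6,5,3,2,1) — 12.
D=5: (2,6,7,3,4,1) (2,6,7,4,3,1) (3,6,7,2,4,1) (3,6,7,4,2,1) (4,6,7,2,3,1) (4,6,7,3,2,1) (6,3,7,2,4,1) (6,3,7,4,2,1) (6,4,7,2,3,1) (6,4,7,3,2,1) (7,3,6,2,4,1) (7,3,6,4,2,1) (7,4,6,2,3,1) (7,4,6,3,2,1) (7,6,4,2,3,1) (7,6,4,3,2,1) — 16.
Summing: 15 + 13 + 12 + 16 = 56.

56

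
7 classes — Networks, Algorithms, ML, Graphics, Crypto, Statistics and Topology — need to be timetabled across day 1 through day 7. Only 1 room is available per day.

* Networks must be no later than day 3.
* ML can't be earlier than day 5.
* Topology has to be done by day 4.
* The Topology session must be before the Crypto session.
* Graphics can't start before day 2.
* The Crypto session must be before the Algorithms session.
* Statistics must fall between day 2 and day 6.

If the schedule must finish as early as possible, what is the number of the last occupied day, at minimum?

The precedence chain requires at least 3 distinct days.
With at most 1 per day and 7 classes, at least 7 days are needed.
ML can't be placed before day 5, so the schedule must run through at least day 5.
7 works (last occupied day: day 7): for example Graphics=day 4, Crypto=day 6, ML=day 5, Algorithms=day 7, Statistics=day 3, Topology=day 2, Networks=day 1.

day 7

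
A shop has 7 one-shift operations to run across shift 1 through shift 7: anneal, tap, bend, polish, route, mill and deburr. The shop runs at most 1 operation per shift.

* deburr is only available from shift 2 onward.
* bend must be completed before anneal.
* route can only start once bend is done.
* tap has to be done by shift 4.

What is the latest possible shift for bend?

Downstream work caps bend at shift 6.
bend at shift 5 is achievable: anneal=shift 6, polish=shift 3, tap=shift 1, deburr=shift 2, mill=shift 4, route=shift 7, bend=shift 5.
Nothing later works — the capacity limit rule out every shift after shift 5.

shift 5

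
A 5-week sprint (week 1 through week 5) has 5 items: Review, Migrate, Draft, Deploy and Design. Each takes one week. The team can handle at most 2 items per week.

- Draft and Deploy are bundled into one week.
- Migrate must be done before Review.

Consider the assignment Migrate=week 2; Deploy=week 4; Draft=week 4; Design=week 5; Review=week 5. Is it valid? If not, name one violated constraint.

Migrate must be done before Review — holds.
The team can handle at most 2 items per week — holds.
Draft and Deploy are bundled into one week — holds.

Valid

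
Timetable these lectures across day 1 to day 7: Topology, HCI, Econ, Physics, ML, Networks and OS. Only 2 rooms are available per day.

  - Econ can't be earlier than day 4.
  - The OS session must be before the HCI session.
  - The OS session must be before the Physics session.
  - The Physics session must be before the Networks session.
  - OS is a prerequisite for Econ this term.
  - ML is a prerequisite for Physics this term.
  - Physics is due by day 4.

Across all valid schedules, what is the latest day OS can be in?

Downstream work caps OS at day 3.
OS at day 3 is achievable: Econ in day 4, ML in day 1, Networks in day 5, Physics in day 4, Topology in day 1, HCI in day 5, OS in day 3.

day 3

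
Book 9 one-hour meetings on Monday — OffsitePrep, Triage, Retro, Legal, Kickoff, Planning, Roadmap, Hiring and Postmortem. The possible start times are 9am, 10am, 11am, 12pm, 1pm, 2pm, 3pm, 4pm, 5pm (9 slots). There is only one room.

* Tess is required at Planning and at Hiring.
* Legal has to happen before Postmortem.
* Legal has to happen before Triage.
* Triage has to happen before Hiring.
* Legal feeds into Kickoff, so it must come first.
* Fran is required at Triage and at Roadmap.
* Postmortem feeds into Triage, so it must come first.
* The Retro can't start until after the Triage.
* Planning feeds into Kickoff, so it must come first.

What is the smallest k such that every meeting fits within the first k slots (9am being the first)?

9

The precedence chain requires at least 4 distinct slots.
With at most 1 per slot and 9 meetings, at least 9 slots are needed.
9 works (last occupied slot: 5pm): for example Roadmap -> 5pm, Kickoff -> 1pm, Triage -> 11am, Planning -> 12pm, Legal -> 9am, Retro -> 2pm, OffsitePrep -> 4pm, Hiring -> 3pm, Postmortem -> 10am.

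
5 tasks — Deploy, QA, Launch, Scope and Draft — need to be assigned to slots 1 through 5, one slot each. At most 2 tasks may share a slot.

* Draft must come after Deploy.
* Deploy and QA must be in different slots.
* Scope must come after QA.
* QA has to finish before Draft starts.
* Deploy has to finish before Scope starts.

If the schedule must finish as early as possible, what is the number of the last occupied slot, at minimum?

The precedence chain requires at least 2 distinct slots.
With at most 2 per slot and 5 tasks, at least 3 slots are needed.
3 works (last occupied slot: 3): for example Scope -> 3; Draft -> 3; Launch -> 1; QA -> 2; Deploy -> 1.

3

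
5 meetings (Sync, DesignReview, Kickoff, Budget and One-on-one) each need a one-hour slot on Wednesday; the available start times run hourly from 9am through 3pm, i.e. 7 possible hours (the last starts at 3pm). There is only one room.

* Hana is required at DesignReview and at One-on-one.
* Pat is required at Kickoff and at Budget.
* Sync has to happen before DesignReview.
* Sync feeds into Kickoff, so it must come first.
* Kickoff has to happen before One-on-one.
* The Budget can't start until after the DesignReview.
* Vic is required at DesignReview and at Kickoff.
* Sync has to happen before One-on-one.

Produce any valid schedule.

Sync=9am; Kickoff=11am; DesignReview=10am; Budget=1pm; One-on-one=12pm

Checking: Sync(9am) before Kickoff(11am); DesignReview(10am) before Budget(1pm); Sync(9am) before DesignReview(10am); Sync(9am) before One-on-one(12pm); Kickoff(11am) before One-on-one(12pm); DesignReview(10am) != One-on-one(12pm); DesignReview(10am) != Kickoff(11am); Kickoff(11am) != Budget(1pm); max 1 per hour (cap 1).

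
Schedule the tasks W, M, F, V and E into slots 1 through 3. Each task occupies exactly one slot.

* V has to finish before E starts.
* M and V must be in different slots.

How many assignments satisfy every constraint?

54

Splitting on W: it can be 1 (18), 2 (18), 3 (18). Listing each branch's schedules as (M, F, V, E):
W=1: (1,1,2,3) (1,2,2,3) (1,3,2,3) (2,1,1,2) (2,1,1,3) (2,2,1,2) (2,2,1,3) (2,3,1,2) (2,3,1,3) (3,1,1,2) (3,1,1,3) (3,1,2,3) (3,2,1,2) (3,2,1,3) (3,2,2,3) (3,3,1,2) (3,3,1,3) (3,3,2,3) — 18.
W=2: (1,1,2,3) (1,2,2,3) (1,3,2,3) (2,1,1,2) (2,1,1,3) (2,2,1,2) (2,2,1,3) (2,3,1,2) (2,3,1,3) (3,1,1,2) (3,1,1,3) (3,1,2,3) (3,2,1,2) (3,2,1,3) (3,2,2,3) (3,3,1,2) (3,3,1,3) (3,3,2,3) — 18.
W=3: (1,1,2,3) (1,2,2,3) (1,3,2,3) (2,1,1,2) (2,1,1,3) (2,2,1,2) (2,2,1,3) (2,3,1,2) (2,3,1,3) (3,1,1,2) (3,1,1,3) (3,1,2,3) (3,2,1,2) (3,2,1,3) (3,2,2,3) (3,3,1,2) (3,3,1,3) (3,3,2,3) — 18.
Summing: 18 + 18 + 18 = 54.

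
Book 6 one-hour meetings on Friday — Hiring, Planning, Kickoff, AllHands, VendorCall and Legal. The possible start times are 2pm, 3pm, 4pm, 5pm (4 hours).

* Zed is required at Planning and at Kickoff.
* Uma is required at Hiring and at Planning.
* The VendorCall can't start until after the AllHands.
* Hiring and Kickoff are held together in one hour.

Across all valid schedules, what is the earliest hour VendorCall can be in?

Precedence pushes VendorCall to at least 3pm.
VendorCall at 3pm is achievable: Planning in 3pm, AllHands in 2pm, Kickoff in 2pm, Hiring in 2pm, VendorCall in 3pm, Legal in 2pm.

3pm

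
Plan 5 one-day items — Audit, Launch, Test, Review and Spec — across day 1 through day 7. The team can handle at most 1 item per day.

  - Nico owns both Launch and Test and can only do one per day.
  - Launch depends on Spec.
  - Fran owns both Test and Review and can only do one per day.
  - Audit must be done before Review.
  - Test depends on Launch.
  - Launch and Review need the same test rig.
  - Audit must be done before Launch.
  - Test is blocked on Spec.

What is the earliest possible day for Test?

Precedence pushes Test to at least day 3.
Test at day 4 is achievable: Review -> day 5; Audit -> day 1; Launch -> day 3; Test -> day 4; Spec -> day 2.
Nothing earlier works — the conflict and capacity constraints rule out every day before day 4.

day 4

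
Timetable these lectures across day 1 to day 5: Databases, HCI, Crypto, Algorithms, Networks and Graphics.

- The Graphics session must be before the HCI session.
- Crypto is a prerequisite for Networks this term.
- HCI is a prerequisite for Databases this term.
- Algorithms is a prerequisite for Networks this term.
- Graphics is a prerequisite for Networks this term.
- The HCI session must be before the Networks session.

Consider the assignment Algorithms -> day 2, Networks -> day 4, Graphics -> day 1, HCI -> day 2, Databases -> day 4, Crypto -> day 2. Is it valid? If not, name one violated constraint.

Yes

Algorithms is a prerequisite for Networks this term — holds.
The HCI session must be before the Networks session — holds.
HCI is a prerequisite for Databases this term — holds.
Crypto is a prerequisite for Networks this term — holds.
Graphics is a prerequisite for Networks this term — holds.
The Graphics session must be before the HCI session — holds.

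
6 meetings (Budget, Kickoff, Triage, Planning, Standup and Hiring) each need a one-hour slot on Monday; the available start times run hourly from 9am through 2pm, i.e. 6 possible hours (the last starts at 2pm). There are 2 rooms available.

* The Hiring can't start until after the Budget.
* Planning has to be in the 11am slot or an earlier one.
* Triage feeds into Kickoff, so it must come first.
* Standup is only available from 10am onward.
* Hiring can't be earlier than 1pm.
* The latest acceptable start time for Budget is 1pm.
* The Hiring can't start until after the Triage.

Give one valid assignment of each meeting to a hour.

Standup -> 10am, Hiring -> 1pm, Kickoff -> 11am, Planning -> 9am, Budget -> 9am, Triage -> 10am

Checking: Budget(9am) before Hiring(1pm); Triage(10am) before Hiring(1pm); Triage(10am) before Kickoff(11am); Planning=9am in [9am,11am]; Budget=9am in [9am,1pm]; Hiring=1pm in [1pm,2pm]; Standup=10am in [10am,2pm]; max 2 per hour (cap 2).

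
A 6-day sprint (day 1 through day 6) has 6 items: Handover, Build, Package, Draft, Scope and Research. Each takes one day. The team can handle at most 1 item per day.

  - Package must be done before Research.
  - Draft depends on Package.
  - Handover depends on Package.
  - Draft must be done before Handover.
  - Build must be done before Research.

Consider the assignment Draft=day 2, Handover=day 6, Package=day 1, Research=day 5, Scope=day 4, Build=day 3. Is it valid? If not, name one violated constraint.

Yes, all constraints hold

Package must be done before Research — holds.
Handover depends on Package — holds.
The team can handle at most 1 item per day — holds.
Draft depends on Package — holds.
Build must be done before Research — holds.
Draft must be done before Handover — holds.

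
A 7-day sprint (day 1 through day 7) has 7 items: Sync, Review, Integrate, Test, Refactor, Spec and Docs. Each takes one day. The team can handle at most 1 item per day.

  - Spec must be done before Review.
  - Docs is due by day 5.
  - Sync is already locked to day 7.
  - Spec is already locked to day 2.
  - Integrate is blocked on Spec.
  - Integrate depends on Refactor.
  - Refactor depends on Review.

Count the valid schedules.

7

Splitting on Review: it can be day 3 (5), day 4 (2). Listing each branch's schedules as (Sync, Integrate, Test, Refactor, Spec, Docs) by day number:
Review=day 3: (7,5,6,4,2,1) (7,6,1,4,2,5) (7,6,1,5,2,4) (7,6,4,5,2,1) (7,6,5,4,2,1) — 5.
Review=day 4: (7,6,1,5,2,3) (7,6,3,5,2,1) — 2.
Summing: 5 + 2 = 7.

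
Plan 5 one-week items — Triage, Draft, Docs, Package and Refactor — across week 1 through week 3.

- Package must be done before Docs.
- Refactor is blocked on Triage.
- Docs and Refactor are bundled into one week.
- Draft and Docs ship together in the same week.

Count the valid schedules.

5

Splitting on Triage: it can be week 1 (3), week 2 (2). Listing each branch's schedules as (Draft, Docs, Package, Refactor) by week number:
Triage=week 1: (2,2,1,2) (3,3,1,3) (3,3,2,3) — 3.
Triage=week 2: (3,3,1,3) (3,3,2,3) — 2.
Summing: 3 + 2 = 5.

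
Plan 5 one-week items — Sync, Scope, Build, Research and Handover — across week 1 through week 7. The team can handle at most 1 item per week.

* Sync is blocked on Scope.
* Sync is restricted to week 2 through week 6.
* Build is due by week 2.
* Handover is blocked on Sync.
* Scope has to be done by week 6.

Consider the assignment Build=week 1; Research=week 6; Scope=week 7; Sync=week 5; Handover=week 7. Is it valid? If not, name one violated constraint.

Handover is blocked on Sync — holds.
The team can handle at most 1 item per week — violated.
Scope has to be done by week 6 — violated.
Build is due by week 2 — holds.
Sync is blocked on Scope — violated.
Sync is restricted to week 2 through week 6 — holds.

Invalid. Scope has to be done by week 6.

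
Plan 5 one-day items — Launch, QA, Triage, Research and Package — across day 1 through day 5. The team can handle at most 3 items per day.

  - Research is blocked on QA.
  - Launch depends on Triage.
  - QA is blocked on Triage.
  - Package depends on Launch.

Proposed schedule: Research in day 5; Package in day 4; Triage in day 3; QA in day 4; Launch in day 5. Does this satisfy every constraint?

Launch depends on Triage — holds.
The team can handle at most 3 items per day — holds.
QA is blocked on Triage — holds.
Research is blocked on QA — holds.
Package depends on Launch — violated.

No — it violates: Package depends on Launch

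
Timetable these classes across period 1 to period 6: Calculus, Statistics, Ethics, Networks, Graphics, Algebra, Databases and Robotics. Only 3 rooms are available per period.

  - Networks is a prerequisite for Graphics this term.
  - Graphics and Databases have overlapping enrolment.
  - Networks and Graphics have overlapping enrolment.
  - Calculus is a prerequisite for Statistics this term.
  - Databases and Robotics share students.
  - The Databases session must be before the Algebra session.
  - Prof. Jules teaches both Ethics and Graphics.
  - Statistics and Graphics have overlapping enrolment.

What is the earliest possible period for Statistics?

period 2

Precedence pushes Statistics to at least period 2.
Statistics at period 2 is achievable: Databases -> period 1; Calculus -> period 1; Graphics -> period 3; Networks -> period 1; Algebra -> period 2; Robotics -> period 3; Ethics -> period 2; Statistics -> period 2.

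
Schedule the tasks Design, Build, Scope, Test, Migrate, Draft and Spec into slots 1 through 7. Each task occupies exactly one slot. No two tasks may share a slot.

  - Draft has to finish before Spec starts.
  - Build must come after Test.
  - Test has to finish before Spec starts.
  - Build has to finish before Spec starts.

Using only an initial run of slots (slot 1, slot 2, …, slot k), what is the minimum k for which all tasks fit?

The precedence chain requires at least 3 distinct slots.
With at most 1 per slot and 7 tasks, at least 7 slots are needed.
7 works (last occupied slot: 7): for example Draft -> 3; Spec -> 4; Migrate -> 7; Scope -> 6; Design -> 5; Build -> 2; Test -> 1.

7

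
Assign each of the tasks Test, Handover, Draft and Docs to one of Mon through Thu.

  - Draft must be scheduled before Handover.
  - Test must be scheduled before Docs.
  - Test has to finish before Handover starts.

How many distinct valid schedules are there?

Splitting on Test: it can be Mon (18), Tue (10), Wed (3). Listing each branch's schedules as (Handover, Draft, Docs):
Test=Mon: (Tue,Mon,Tue) (Tue,Mon,Wed) (Tue,Mon,Thu) (Wed,Mon,Tue) (Wed,Mon,Wed) (Wed,Mon,Thu) (Wed,Tue,Tue) (Wed,Tue,Wed) (Wed,Tue,Thu) (Thu,Mon,Tue) (Thu,Mon,Wed) (Thu,Mon,Thu) (Thu,Tue,Tue) (Thu,Tue,Wed) (Thu,Tue,Thu) (Thu,Wed,Tue) (Thu,Wed,Wed) (Thu,Wed,Thu) — 18.
Test=Tue: (Wed,Mon,Wed) (Wed,Mon,Thu) (Wed,Tue,Wed) (Wed,Tue,Thu) (Thu,Mon,Wed) (Thu,Mon,Thu) (Thu,Tue,Wed) (Thu,Tue,Thu) (Thu,Wed,Wed) (Thu,Wed,Thu) — 10.
Test=Wed: (Thu,Mon,Thu) (Thu,Tue,Thu) (Thu,Wed,Thu) — 3.
Summing: 18 + 10 + 3 = 31.

31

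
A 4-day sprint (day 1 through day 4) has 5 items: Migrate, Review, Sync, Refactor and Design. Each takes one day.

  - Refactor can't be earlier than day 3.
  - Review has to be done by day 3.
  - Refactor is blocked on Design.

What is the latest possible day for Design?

day 3

Downstream work caps Design at day 3.
Design at day 3 is achievable: Sync=day 1, Migrate=day 1, Refactor=day 4, Review=day 1, Design=day 3.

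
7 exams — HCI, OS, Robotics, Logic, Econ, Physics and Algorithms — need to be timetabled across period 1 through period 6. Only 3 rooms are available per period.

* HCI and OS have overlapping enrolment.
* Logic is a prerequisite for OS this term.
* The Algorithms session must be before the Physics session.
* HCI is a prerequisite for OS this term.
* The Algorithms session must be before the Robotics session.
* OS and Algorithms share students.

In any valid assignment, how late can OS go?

Precedence pushes OS to at least period 2.
OS at period 6 is achievable: Logic=period 1, Econ=period 2, HCI=period 1, OS=period 6, Algorithms=period 1, Physics=period 2, Robotics=period 2.

period 6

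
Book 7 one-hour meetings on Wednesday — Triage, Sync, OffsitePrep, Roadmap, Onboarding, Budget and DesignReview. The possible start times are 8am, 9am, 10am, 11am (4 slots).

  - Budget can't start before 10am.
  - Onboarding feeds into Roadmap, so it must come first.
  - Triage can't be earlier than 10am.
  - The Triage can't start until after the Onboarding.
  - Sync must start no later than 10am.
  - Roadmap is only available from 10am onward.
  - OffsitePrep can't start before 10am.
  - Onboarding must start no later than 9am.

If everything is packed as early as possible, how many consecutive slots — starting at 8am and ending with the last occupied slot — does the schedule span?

The precedence chain requires at least 2 distinct slots.
Triage can't be placed before 10am — that is slot 3 counting from 8am — so the schedule must run through at least 3 slots.
3 works (last occupied slot: 10am): for example Roadmap -> 10am; Onboarding -> 8am; OffsitePrep -> 10am; Triage -> 10am; Budget -> 10am; DesignReview -> 8am; Sync -> 8am.

3 slots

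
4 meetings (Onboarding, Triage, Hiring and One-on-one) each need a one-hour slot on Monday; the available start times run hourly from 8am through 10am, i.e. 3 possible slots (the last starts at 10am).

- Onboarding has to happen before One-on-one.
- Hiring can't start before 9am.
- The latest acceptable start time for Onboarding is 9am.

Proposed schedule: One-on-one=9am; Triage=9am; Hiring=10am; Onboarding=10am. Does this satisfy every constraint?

The latest acceptable start time for Onboarding is 9am — violated.
Hiring can't start before 9am — holds.
Onboarding has to happen before One-on-one — violated.

No. Onboarding has to happen before One-on-one is not satisfied.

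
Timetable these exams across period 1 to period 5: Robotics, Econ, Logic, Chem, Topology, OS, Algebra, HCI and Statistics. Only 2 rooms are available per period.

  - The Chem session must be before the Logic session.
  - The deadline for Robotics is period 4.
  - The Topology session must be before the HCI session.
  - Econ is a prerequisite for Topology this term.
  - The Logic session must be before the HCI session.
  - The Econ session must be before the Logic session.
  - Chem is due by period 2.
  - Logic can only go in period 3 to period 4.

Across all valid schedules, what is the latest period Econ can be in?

period 3

Downstream work caps Econ at period 3.
Econ at period 3 is achievable: Statistics -> period 3; Robotics -> period 1; HCI -> period 5; OS -> period 2; Logic -> period 4; Chem -> period 1; Topology -> period 4; Econ -> period 3; Algebra -> period 2.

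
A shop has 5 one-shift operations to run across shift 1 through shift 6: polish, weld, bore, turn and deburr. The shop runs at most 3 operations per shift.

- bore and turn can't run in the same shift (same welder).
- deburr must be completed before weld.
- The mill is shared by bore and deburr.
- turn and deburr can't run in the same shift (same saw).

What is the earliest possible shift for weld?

shift 2

Precedence pushes weld to at least shift 2.
weld at shift 2 is achievable: bore=shift 2, weld=shift 2, deburr=shift 1, turn=shift 3, polish=shift 1.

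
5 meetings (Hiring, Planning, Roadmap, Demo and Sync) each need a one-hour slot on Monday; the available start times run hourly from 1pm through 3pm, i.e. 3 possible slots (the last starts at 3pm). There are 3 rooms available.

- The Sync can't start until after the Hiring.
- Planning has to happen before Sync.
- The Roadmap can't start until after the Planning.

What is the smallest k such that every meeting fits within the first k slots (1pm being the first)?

2

The precedence chain requires at least 2 distinct slots.
With at most 3 per slot and 5 meetings, at least 2 slots are needed.
2 works (last occupied slot: 2pm): for example Demo=1pm; Planning=1pm; Hiring=1pm; Sync=2pm; Roadmap=2pm.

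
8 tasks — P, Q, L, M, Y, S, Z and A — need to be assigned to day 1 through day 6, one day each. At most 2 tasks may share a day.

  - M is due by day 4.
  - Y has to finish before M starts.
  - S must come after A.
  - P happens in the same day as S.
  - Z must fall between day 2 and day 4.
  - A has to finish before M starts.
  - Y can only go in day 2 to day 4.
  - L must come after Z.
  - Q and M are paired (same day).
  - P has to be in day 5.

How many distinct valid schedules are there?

18

Splitting on Q: it can be day 3 (4), day 4 (14). Listing each branch's schedules as (P, L, M, Y, S, Z, A) by day number:
Q=day 3: (5,4,3,2,5,2,1) (5,6,3,2,5,2,1) (5,6,3,2,5,4,1) (5,6,3,2,5,4,2) — 4.
Q=day 4: (5,3,4,2,5,2,1) (5,3,4,2,5,2,3) (5,3,4,3,5,2,1) (5,3,4,3,5,2,2) (5,6,4,2,5,2,1) (5,6,4,2,5,2,3) (5,6,4,2,5,3,1) (5,6,4,2,5,3,2) (5,6,4,2,5,3,3) (5,6,4,3,5,2,1) (5,6,4,3,5,2,2) (5,6,4,3,5,2,3) (5,6,4,3,5,3,1) (5,6,4,3,5,3,2) — 14.
Summing: 4 + 14 = 18.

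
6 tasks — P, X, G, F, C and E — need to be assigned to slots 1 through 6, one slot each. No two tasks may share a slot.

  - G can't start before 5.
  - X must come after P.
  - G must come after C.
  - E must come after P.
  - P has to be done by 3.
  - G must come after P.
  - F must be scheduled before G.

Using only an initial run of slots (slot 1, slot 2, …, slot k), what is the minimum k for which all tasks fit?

The precedence chain requires at least 2 distinct slots.
With at most 1 per slot and 6 tasks, at least 6 slots are needed.
G can't be placed before 5, so the schedule must run through at least slot 5.
6 works (last occupied slot: 6): for example F in 3; X in 2; G in 5; P in 1; E in 6; C in 4.

6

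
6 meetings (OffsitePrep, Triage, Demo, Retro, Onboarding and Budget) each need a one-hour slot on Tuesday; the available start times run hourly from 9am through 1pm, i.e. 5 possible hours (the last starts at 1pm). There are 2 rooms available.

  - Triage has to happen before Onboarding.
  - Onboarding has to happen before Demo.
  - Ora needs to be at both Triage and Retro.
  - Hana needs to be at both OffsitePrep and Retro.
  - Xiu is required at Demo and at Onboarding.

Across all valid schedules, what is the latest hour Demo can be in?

Precedence pushes Demo to at least 11am.
Demo at 1pm is achievable: Onboarding in 10am; Demo in 1pm; Budget in 11am; Triage in 9am; Retro in 10am; OffsitePrep in 9am.

1pm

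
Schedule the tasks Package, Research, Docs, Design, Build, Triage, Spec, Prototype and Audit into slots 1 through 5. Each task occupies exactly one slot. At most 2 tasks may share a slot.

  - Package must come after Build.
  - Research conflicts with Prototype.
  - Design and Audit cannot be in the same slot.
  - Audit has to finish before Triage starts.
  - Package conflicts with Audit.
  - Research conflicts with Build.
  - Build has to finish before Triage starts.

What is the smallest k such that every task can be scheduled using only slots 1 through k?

5

The precedence chain requires at least 2 distinct slots.
With at most 2 per slot and 9 tasks, at least 5 slots are needed.
5 works (last occupied slot: 5): for example Package=2; Design=4; Spec=4; Build=1; Prototype=5; Triage=2; Research=3; Audit=1; Docs=3.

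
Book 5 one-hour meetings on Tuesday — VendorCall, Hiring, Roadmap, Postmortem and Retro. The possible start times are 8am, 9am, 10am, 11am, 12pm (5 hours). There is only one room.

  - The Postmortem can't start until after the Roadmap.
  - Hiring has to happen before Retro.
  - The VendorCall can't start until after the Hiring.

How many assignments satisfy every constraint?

20

Splitting on VendorCall: it can be 9am (3), 10am (5), 11am (6), 12pm (6). Listing each branch's schedules as (Hiring, Roadmap, Postmortem, Retro):
VendorCall=9am: (8am,10am,11am,12pm) (8am,10am,12pm,11am) (8am,11am,12pm,10am) — 3.
VendorCall=10am: (8am,9am,11am,12pm) (8am,9am,12pm,11am) (8am,11am,12pm,9am) (9am,8am,11am,12pm) (9am,8am,12pm,11am) — 5.
VendorCall=11am: (8am,9am,10am,12pm) (8am,9am,12pm,10am) (8am,10am,12pm,9am) (9am,8am,10am,12pm) (9am,8am,12pm,10am) (10am,8am,9am,12pm) — 6.
VendorCall=12pm: (8am,9am,10am,11am) (8am,9am,11am,10am) (8am,10am,11am,9am) (9am,8am,10am,11am) (9am,8am,11am,10am) (10am,8am,9am,11am) — 6.
Summing: 3 + 5 + 6 + 6 = 20.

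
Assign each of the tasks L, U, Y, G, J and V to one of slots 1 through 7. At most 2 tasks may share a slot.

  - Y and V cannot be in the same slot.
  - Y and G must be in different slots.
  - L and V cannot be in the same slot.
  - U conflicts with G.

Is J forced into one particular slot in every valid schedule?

No

J can be 1 (e.g. L=1; J=1; G=3; Y=2; V=3; U=2) or 2 (e.g. U=1, V=3, Y=2, L=1, J=2, G=3).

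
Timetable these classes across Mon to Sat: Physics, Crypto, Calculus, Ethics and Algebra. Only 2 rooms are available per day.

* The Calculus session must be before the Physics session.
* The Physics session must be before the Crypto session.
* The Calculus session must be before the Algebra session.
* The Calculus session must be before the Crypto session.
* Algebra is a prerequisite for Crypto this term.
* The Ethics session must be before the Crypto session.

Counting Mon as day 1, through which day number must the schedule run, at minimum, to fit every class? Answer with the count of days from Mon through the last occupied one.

3

The precedence chain requires at least 3 distinct days.
With at most 2 per day and 5 classes, at least 3 days are needed.
3 works (last occupied day: Wed): for example Physics -> Tue, Calculus -> Mon, Algebra -> Tue, Ethics -> Mon, Crypto -> Wed.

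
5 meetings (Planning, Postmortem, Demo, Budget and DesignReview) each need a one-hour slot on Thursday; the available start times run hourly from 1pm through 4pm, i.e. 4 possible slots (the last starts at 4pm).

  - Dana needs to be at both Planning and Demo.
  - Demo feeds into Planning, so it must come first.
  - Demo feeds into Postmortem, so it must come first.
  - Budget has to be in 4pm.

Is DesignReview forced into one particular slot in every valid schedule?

DesignReview can be 1pm (e.g. DesignReview -> 1pm; Demo -> 1pm; Postmortem -> 2pm; Budget -> 4pm; Planning -> 2pm) or 2pm (e.g. Budget in 4pm; Demo in 1pm; Postmortem in 2pm; Planning in 2pm; DesignReview in 2pm).

No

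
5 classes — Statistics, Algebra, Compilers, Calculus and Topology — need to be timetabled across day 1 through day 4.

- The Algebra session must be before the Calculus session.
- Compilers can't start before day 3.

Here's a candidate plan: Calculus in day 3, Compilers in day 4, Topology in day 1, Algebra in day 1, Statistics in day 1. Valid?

The Algebra session must be before the Calculus session — holds.
Compilers can't start before day 3 — holds.

Yes, all constraints hold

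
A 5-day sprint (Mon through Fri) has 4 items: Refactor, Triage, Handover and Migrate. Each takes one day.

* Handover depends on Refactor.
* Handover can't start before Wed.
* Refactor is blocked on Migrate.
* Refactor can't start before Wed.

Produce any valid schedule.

Handover=Thu; Migrate=Mon; Refactor=Wed; Triage=Mon

Checking: Migrate(Mon) before Refactor(Wed); Refactor(Wed) before Handover(Thu); Handover=Thu in [Wed,Fri]; Refactor=Wed in [Wed,Fri].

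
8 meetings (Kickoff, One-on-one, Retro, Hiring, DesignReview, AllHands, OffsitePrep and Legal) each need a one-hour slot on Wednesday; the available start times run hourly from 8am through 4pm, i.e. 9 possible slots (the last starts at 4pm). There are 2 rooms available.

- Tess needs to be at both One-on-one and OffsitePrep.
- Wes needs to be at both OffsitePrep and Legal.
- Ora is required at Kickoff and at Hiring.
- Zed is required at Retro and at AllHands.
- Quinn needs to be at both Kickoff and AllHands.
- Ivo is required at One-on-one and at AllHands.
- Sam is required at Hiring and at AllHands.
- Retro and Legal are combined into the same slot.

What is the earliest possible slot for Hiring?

8am

Hiring at 8am is achievable: Hiring=8am, AllHands=11am, One-on-one=8am, OffsitePrep=11am, Legal=10am, DesignReview=9am, Retro=10am, Kickoff=9am.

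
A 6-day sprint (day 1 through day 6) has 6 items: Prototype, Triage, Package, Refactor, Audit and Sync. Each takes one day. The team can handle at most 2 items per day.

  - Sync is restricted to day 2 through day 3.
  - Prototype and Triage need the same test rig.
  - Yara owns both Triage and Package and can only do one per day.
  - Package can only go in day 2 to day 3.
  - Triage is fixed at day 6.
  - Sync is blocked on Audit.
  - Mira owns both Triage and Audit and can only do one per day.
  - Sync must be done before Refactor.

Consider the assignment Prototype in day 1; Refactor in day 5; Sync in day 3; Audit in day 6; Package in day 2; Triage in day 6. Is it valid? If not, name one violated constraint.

No — it violates: Mira owns both Triage and Audit and can only do one per day

Prototype and Triage need the same test rig — holds.
Yara owns both Triage and Package and can only do one per day — holds.
Triage is fixed at day 6 — holds.
Sync is blocked on Audit — violated.
Package can only go in day 2 to day 3 — holds.
Sync must be done before Refactor — holds.
Mira owns both Triage and Audit and can only do one per day — violated.
Sync is restricted to day 2 through day 3 — holds.
The team can handle at most 2 items per day — holds.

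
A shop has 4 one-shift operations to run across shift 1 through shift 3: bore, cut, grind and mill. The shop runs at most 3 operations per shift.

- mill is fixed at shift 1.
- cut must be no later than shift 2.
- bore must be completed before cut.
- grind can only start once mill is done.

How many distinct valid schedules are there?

2

Enumerating: mill=shift 1; bore=shift 1; cut=shift 2; grind=shift 2 | cut=shift 2, grind=shift 3, bore=shift 1, mill=shift 1.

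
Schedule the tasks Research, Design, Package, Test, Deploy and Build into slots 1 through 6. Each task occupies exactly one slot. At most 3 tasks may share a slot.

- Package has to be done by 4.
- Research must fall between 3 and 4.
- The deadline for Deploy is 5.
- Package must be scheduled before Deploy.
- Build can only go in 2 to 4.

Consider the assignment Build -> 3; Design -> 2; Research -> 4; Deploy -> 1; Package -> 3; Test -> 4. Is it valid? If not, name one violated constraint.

Invalid. Package must be scheduled before Deploy.

At most 3 tasks may share a slot — holds.
Package has to be done by 4 — holds.
Research must fall between 3 and 4 — holds.
Build can only go in 2 to 4 — holds.
Package must be scheduled before Deploy — violated.
The deadline for Deploy is 5 — holds.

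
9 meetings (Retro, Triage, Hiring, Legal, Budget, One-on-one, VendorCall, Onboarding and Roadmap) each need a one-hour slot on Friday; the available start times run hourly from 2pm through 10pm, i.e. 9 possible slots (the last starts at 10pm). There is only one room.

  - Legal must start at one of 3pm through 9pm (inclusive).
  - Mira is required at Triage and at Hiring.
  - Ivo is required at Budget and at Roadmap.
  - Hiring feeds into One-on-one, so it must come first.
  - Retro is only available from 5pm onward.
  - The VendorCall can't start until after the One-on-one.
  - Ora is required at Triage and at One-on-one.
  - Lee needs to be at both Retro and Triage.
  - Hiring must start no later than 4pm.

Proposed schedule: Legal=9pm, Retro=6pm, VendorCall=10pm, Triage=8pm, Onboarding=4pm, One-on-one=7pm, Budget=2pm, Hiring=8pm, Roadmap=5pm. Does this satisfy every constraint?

There is only one room — violated.
Hiring must start no later than 4pm — violated.
Legal must start at one of 3pm through 9pm (inclusive) — holds.
Retro is only available from 5pm onward — holds.
Mira is required at Triage and at Hiring — violated.
Lee needs to be at both Retro and Triage — holds.
Ivo is required at Budget and at Roadmap — holds.
Hiring feeds into One-on-one, so it must come first — violated.
The VendorCall can't start until after the One-on-one — holds.
Ora is required at Triage and at One-on-one — holds.

Invalid. Mira is required at Triage and at Hiring.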